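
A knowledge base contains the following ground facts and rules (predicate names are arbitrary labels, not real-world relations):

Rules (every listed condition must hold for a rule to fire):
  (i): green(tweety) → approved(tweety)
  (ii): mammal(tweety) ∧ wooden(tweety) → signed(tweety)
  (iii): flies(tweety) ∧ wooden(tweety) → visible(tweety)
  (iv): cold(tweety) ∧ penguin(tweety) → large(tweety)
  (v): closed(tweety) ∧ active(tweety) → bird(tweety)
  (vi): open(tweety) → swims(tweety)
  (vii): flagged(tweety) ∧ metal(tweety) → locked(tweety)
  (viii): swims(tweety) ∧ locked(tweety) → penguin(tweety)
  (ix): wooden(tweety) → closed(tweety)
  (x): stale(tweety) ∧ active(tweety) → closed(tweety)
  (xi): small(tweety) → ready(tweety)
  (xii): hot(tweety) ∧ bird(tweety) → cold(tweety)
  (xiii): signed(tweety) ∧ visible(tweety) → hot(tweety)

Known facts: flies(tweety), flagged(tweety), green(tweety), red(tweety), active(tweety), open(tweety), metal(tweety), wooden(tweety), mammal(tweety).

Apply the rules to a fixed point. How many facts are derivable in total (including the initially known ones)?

Round 1 — (i), (ii), (iii), (vi), (vii), (ix), derive approved(tweety), signed(tweety), visible(tweety), swims(tweety), locked(tweety), closed(tweety).
Round 2 — (v), (viii), (xiii), derive bird(tweety), penguin(tweety), hot(tweety).
Round 3 — (xii), derive cold(tweety).
Round 4 — (iv), derive large(tweety).
Closure: {active(tweety), approved(tweety), bird(tweety), closed(tweety), cold(tweety), flagged(tweety), flies(tweety), green(tweety), hot(tweety), large(tweety), locked(tweety), mammal(tweety), metal(tweety), open(tweety), penguin(tweety), red(tweety), signed(tweety), swims(tweety), visible(tweety), wooden(tweety)} — 20 facts.

20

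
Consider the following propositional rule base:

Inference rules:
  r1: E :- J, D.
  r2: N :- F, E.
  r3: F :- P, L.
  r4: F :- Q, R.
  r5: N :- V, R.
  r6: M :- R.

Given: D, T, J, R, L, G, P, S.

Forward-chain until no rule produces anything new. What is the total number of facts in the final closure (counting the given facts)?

12

Round 1: r1 [E :- J, D.]; r3 [F :- P, L.]; r6 [M :- R.]. New: E, F, M.
Round 2: r2 [N :- F, E.]. New: N.
Closure: {D, E, F, G, J, L, M, N, P, R, S, T} — 12 facts.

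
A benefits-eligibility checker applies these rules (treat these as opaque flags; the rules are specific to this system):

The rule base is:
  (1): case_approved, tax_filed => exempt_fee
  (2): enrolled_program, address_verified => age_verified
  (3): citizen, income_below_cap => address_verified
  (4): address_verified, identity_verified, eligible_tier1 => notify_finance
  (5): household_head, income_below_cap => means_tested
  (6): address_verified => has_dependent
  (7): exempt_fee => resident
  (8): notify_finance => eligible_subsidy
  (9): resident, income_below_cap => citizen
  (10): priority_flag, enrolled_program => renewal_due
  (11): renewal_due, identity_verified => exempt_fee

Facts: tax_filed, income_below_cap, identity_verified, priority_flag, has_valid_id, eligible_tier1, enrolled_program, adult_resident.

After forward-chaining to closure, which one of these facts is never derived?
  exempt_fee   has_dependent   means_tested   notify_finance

means_tested

Round 1: (10) [priority_flag, enrolled_program => renewal_due]. Adds renewal_due.
Round 2: (11) [renewal_due, identity_verified => exempt_fee]. Adds exempt_fee.
Round 3: (7) [exempt_fee => resident]. Adds resident.
Round 4: (9) [resident, income_below_cap => citizen]. Adds citizen.
Round 5: (3) [citizen, income_below_cap => address_verified]. Adds address_verified.
Round 6: (2) [enrolled_program, address_verified => age_verified]; (4) [address_verified, identity_verified, eligible_tier1 => notify_finance]; (6) [address_verified => has_dependent]. Adds age_verified, notify_finance, has_dependent.
Round 7: (8) [notify_finance => eligible_subsidy]. Adds eligible_subsidy.
Derived: exempt_fee (round 2), notify_finance (round 6), has_dependent (round 6). means_tested never appears in any round.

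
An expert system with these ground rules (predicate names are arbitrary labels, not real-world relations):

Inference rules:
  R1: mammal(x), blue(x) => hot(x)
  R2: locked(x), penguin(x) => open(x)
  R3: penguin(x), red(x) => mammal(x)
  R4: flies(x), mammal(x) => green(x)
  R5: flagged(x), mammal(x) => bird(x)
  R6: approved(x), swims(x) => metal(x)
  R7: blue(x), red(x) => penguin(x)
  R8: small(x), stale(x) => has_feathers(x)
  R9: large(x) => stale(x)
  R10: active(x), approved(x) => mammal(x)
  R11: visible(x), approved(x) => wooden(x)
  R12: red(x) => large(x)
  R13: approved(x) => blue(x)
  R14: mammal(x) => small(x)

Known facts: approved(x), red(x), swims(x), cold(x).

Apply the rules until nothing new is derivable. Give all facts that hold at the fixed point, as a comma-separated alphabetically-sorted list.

approved(x), blue(x), cold(x), has_feathers(x), hot(x), large(x), mammal(x), metal(x), penguin(x), red(x), small(x), stale(x), swims(x)

Round 1 fires R6, R12, R13, giving metal(x), large(x), blue(x).
Round 2 fires R7, R9, giving penguin(x), stale(x).
Round 3 fires R3, giving mammal(x).
Round 4 fires R1, R14, giving hot(x), small(x).
Round 5 fires R8, giving has_feathers(x).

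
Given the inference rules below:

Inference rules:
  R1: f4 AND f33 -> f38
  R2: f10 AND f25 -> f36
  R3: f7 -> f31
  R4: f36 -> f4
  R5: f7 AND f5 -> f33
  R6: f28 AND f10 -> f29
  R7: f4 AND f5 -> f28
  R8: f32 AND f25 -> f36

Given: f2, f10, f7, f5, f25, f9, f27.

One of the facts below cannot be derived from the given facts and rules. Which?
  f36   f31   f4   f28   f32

Round 1: R2 [f10 AND f25 -> f36]; R3 [f7 -> f31]; R5 [f7 AND f5 -> f33]. New: f36, f31, f33.
Round 2: R4 [f36 -> f4]. New: f4.
Round 3: R1 [f4 AND f33 -> f38]; R7 [f4 AND f5 -> f28]. New: f38, f28.
Round 4: R6 [f28 AND f10 -> f29]. New: f29.
Derived: f4 (round 2), f36 (round 1), f31 (round 1), f28 (round 3). f32 never appears in any round.

f32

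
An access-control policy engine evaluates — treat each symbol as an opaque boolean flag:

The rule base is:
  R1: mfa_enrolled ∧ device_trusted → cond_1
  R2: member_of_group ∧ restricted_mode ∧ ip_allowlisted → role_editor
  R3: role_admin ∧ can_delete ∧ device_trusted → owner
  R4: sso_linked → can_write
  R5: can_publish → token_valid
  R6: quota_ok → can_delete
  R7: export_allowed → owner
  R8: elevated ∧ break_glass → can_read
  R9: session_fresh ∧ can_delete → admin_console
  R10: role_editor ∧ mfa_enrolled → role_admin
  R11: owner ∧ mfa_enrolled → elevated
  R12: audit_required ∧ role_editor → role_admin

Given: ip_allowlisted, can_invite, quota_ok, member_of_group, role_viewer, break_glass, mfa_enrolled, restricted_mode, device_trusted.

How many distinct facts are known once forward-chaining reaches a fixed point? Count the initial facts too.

Round 1 — R1, R2, R6, derive cond_1, role_editor, can_delete.
Round 2 — R10, derive role_admin.
Round 3 — R3, derive owner.
Round 4 — R11, derive elevated.
Round 5 — R8, derive can_read.
Closure: {break_glass, can_delete, can_invite, can_read, cond_1, device_trusted, elevated, ip_allowlisted, member_of_group, mfa_enrolled, owner, quota_ok, restricted_mode, role_admin, role_editor, role_viewer} — 16 facts.

16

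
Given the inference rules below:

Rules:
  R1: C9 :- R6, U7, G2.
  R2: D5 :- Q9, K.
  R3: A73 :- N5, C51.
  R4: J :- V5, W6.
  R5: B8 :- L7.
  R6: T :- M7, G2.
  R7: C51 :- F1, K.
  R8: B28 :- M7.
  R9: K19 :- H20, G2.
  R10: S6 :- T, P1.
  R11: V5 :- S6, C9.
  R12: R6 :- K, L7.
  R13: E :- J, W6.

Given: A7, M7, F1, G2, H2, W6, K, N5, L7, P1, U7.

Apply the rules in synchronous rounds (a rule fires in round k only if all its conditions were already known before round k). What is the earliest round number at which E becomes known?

[1] R5 [B8 :- L7.]; R6 [T :- M7, G2.]; R7 [C51 :- F1, K.]; R8 [B28 :- M7.]; R12 [R6 :- K, L7.]. ⇒ new: B8, T, C51, B28, R6.
[2] R1 [C9 :- R6, U7, G2.]; R3 [A73 :- N5, C51.]; R10 [S6 :- T, P1.]. ⇒ new: C9, A73, S6.
[3] R11 [V5 :- S6, C9.]. ⇒ new: V5.
[4] R4 [J :- V5, W6.]. ⇒ new: J.
[5] R13 [E :- J, W6.]. ⇒ new: E.
E first appears in round 5.

5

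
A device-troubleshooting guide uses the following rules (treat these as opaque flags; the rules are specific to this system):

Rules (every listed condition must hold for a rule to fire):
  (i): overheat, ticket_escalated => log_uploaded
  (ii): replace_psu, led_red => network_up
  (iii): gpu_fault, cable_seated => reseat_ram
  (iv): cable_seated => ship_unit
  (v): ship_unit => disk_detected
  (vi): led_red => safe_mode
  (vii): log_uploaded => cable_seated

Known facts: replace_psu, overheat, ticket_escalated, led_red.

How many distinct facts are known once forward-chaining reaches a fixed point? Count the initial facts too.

[1] (i) [overheat, ticket_escalated => log_uploaded]; (ii) [replace_psu, led_red => network_up]; (vi) [led_red => safe_mode]. ⇒ new: log_uploaded, network_up, safe_mode.
[2] (vii) [log_uploaded => cable_seated]. ⇒ new: cable_seated.
[3] (iv) [cable_seated => ship_unit]. ⇒ new: ship_unit.
[4] (v) [ship_unit => disk_detected]. ⇒ new: disk_detected.
Closure: {cable_seated, disk_detected, led_red, log_uploaded, network_up, overheat, replace_psu, safe_mode, ship_unit, ticket_escalated} — 10 facts.

10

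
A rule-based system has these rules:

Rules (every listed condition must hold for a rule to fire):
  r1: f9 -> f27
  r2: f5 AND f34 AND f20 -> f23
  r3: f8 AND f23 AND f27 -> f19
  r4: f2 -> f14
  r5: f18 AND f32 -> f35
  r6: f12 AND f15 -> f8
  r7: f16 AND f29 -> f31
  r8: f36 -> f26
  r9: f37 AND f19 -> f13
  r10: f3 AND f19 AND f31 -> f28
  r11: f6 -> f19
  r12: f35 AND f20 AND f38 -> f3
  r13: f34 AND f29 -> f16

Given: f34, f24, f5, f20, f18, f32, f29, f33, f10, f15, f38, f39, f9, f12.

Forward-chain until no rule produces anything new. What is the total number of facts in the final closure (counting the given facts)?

Round 1: r1 [f9 -> f27]; r2 [f5 AND f34 AND f20 -> f23]; r5 [f18 AND f32 -> f35]; r6 [f12 AND f15 -> f8]; r13 [f34 AND f29 -> f16]. Adds f27, f23, f35, f8, f16.
Round 2: r3 [f8 AND f23 AND f27 -> f19]; r7 [f16 AND f29 -> f31]; r12 [f35 AND f20 AND f38 -> f3]. Adds f19, f31, f3.
Round 3: r10 [f3 AND f19 AND f31 -> f28]. Adds f28.
Closure: {f10, f12, f15, f16, f18, f19, f20, f23, f24, f27, f28, f29, f3, f31, f32, f33, f34, f35, f38, f39, f5, f8, f9} — 23 facts.

23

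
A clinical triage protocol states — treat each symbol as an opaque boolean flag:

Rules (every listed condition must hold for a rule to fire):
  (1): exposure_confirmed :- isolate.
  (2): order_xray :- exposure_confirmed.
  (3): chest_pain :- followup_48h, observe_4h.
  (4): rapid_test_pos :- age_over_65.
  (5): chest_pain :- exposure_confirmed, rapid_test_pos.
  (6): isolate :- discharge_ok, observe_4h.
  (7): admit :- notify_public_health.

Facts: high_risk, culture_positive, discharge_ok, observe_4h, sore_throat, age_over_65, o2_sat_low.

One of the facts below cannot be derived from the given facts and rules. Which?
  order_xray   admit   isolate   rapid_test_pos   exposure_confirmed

Round 1 — (4), (6), derive rapid_test_pos, isolate.
Round 2 — (1), derive exposure_confirmed.
Round 3 — (2), (5), derive order_xray, chest_pain.
Derived: rapid_test_pos (round 1), exposure_confirmed (round 2), order_xray (round 3), isolate (round 1). admit never appears in any round.

admit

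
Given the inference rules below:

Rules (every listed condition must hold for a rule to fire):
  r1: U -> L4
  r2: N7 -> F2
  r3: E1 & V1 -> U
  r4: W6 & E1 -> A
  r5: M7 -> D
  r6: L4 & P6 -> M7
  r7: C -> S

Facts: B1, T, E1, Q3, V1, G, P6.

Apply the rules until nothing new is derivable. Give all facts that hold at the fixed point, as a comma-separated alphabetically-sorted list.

Round 1: r3 [E1 & V1 -> U]. New: U.
Round 2: r1 [U -> L4]. New: L4.
Round 3: r6 [L4 & P6 -> M7]. New: M7.
Round 4: r5 [M7 -> D]. New: D.

B1, D, E1, G, L4, M7, P6, Q3, T, U, V1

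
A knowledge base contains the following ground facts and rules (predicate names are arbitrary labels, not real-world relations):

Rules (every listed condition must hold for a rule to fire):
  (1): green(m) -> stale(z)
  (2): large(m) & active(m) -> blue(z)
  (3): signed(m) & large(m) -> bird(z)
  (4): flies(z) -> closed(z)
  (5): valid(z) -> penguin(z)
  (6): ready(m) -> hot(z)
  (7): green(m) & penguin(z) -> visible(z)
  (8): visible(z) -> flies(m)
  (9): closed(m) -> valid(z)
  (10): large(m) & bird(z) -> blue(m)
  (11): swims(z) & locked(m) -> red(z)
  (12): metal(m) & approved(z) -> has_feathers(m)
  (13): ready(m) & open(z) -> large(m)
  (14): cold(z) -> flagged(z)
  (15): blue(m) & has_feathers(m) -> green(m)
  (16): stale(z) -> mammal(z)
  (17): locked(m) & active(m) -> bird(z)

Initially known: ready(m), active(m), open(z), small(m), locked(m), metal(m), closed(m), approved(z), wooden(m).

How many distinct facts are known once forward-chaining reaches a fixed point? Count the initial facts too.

Round 1 fires (6), (9), (12), (13), (17), giving hot(z), valid(z), has_feathers(m), large(m), bird(z).
Round 2 fires (2), (5), (10), giving blue(z), penguin(z), blue(m).
Round 3 fires (15), giving green(m).
Round 4 fires (1), (7), giving stale(z), visible(z).
Round 5 fires (8), (16), giving flies(m), mammal(z).
Closure: {active(m), approved(z), bird(z), blue(m), blue(z), closed(m), flies(m), green(m), has_feathers(m), hot(z), large(m), locked(m), mammal(z), metal(m), open(z), penguin(z), ready(m), small(m), stale(z), valid(z), visible(z), wooden(m)} — 22 facts.

22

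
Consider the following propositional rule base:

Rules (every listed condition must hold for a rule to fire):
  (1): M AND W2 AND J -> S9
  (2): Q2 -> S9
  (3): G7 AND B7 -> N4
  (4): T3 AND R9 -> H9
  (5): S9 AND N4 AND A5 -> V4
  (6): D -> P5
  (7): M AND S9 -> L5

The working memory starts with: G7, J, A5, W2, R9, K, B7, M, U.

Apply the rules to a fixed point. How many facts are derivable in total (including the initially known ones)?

Round 1: (1) [M AND W2 AND J -> S9]; (3) [G7 AND B7 -> N4]. New: S9, N4.
Round 2: (5) [S9 AND N4 AND A5 -> V4]; (7) [M AND S9 -> L5]. New: V4, L5.
Closure: {A5, B7, G7, J, K, L5, M, N4, R9, S9, U, V4, W2} — 13 facts.

13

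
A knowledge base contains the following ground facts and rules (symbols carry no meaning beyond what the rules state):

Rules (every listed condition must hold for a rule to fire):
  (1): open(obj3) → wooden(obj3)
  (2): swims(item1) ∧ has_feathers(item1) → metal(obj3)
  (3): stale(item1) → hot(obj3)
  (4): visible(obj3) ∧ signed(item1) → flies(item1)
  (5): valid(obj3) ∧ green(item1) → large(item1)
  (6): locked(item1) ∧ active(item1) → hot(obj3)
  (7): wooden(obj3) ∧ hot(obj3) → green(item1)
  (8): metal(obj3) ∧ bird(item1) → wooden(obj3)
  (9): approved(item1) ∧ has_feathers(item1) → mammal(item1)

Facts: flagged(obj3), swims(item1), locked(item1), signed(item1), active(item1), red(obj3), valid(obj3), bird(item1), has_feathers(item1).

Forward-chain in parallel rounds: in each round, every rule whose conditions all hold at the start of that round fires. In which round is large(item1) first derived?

4

Round 1 — (2), (6), derive metal(obj3), hot(obj3).
Round 2 — (8), derive wooden(obj3).
Round 3 — (7), derive green(item1).
Round 4 — (5), derive large(item1).
large(item1) first appears in round 4.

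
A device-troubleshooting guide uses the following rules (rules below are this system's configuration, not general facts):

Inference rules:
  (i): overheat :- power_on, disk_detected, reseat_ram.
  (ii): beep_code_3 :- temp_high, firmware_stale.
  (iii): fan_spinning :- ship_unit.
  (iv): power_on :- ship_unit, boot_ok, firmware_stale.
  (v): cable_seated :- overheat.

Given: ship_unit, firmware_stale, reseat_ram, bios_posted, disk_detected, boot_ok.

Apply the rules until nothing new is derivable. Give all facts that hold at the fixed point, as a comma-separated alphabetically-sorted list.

[1] (iii) [fan_spinning :- ship_unit.]; (iv) [power_on :- ship_unit, boot_ok, firmware_stale.]. ⇒ new: fan_spinning, power_on.
[2] (i) [overheat :- power_on, disk_detected, reseat_ram.]. ⇒ new: overheat.
[3] (v) [cable_seated :- overheat.]. ⇒ new: cable_seated.

bios_posted, boot_ok, cable_seated, disk_detected, fan_spinning, firmware_stale, overheat, power_on, reseat_ram, ship_unit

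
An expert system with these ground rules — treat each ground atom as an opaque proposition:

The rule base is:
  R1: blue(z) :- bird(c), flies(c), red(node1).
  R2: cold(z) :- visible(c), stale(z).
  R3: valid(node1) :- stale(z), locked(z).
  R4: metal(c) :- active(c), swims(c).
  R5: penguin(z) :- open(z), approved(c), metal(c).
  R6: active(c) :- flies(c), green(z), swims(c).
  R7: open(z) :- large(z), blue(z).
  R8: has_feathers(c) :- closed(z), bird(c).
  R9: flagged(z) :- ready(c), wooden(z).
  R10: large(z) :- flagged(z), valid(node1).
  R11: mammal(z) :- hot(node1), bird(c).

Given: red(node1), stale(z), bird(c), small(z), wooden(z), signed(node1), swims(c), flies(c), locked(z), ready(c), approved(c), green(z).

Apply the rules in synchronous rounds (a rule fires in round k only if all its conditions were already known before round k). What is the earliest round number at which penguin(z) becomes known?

4

Round 1: R1 [blue(z) :- bird(c), flies(c), red(node1).]; R3 [valid(node1) :- stale(z), locked(z).]; R6 [active(c) :- flies(c), green(z), swims(c).]; R9 [flagged(z) :- ready(c), wooden(z).]. New: blue(z), valid(node1), active(c), flagged(z).
Round 2: R4 [metal(c) :- active(c), swims(c).]; R10 [large(z) :- flagged(z), valid(node1).]. New: metal(c), large(z).
Round 3: R7 [open(z) :- large(z), blue(z).]. New: open(z).
Round 4: R5 [penguin(z) :- open(z), approved(c), metal(c).]. New: penguin(z).
penguin(z) first appears in round 4.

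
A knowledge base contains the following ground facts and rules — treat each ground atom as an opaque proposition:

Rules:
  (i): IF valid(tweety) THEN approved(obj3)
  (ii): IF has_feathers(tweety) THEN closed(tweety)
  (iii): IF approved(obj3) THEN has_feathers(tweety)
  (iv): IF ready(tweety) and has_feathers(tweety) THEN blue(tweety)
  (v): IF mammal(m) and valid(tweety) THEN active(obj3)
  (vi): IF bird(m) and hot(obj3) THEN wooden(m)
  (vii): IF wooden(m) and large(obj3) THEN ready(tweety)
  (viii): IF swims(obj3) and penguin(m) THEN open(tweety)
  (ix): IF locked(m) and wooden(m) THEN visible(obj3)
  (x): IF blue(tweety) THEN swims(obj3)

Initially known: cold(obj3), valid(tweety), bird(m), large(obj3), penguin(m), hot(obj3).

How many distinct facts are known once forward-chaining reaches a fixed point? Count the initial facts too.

Round 1 fires (i), (vi), giving approved(obj3), wooden(m).
Round 2 fires (iii), (vii), giving has_feathers(tweety), ready(tweety).
Round 3 fires (ii), (iv), giving closed(tweety), blue(tweety).
Round 4 fires (x), giving swims(obj3).
Round 5 fires (viii), giving open(tweety).
Closure: {approved(obj3), bird(m), blue(tweety), closed(tweety), cold(obj3), has_feathers(tweety), hot(obj3), large(obj3), open(tweety), penguin(m), ready(tweety), swims(obj3), valid(tweety), wooden(m)} — 14 facts.

14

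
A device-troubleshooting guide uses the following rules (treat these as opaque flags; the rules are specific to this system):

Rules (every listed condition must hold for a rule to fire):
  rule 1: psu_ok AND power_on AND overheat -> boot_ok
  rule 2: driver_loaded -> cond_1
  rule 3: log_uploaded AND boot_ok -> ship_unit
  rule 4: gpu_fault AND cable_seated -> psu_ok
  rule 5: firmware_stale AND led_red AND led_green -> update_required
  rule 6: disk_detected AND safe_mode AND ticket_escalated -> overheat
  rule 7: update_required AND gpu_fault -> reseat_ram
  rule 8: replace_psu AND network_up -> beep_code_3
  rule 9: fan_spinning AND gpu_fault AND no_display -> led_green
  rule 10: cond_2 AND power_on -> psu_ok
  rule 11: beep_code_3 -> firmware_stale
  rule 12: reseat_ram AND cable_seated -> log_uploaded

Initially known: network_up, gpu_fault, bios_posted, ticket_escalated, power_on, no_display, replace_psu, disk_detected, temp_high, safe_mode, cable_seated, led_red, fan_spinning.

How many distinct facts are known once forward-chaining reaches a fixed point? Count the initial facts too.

Round 1 — rule 4, rule 6, rule 8, rule 9, derive psu_ok, overheat, beep_code_3, led_green.
Round 2 — rule 1, rule 11, derive boot_ok, firmware_stale.
Round 3 — rule 5, derive update_required.
Round 4 — rule 7, derive reseat_ram.
Round 5 — rule 12, derive log_uploaded.
Round 6 — rule 3, derive ship_unit.
Closure: {beep_code_3, bios_posted, boot_ok, cable_seated, disk_detected, fan_spinning, firmware_stale, gpu_fault, led_green, led_red, log_uploaded, network_up, no_display, overheat, power_on, psu_ok, replace_psu, reseat_ram, safe_mode, ship_unit, temp_high, ticket_escalated, update_required} — 23 facts.

23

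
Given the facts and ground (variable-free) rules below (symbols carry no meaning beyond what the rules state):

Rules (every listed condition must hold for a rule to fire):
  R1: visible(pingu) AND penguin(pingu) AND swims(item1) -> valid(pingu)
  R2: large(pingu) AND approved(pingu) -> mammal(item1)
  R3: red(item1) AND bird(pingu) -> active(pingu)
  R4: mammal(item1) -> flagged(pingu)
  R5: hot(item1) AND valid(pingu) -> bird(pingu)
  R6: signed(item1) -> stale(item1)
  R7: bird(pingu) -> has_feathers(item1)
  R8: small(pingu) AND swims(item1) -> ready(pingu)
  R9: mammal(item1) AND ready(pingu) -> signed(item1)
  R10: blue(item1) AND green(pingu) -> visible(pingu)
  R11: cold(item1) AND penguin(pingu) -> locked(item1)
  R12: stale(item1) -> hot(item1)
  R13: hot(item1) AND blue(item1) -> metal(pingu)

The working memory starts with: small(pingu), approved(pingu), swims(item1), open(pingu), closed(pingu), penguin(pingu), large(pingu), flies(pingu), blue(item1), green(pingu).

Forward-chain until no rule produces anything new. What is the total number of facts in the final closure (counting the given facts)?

Round 1 — R2, R8, R10, derive mammal(item1), ready(pingu), visible(pingu).
Round 2 — R1, R4, R9, derive valid(pingu), flagged(pingu), signed(item1).
Round 3 — R6, derive stale(item1).
Round 4 — R12, derive hot(item1).
Round 5 — R5, R13, derive bird(pingu), metal(pingu).
Round 6 — R7, derive has_feathers(item1).
Closure: {approved(pingu), bird(pingu), blue(item1), closed(pingu), flagged(pingu), flies(pingu), green(pingu), has_feathers(item1), hot(item1), large(pingu), mammal(item1), metal(pingu), open(pingu), penguin(pingu), ready(pingu), signed(item1), small(pingu), stale(item1), swims(item1), valid(pingu), visible(pingu)} — 21 facts.

21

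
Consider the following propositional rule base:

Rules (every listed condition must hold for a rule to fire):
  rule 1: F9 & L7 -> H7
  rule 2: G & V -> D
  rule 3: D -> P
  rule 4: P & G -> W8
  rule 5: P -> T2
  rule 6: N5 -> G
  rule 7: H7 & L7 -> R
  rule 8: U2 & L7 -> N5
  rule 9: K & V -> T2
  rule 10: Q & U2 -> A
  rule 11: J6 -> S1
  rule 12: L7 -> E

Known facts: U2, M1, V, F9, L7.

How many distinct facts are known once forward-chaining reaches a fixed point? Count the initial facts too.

14

Round 1: rule 1 [F9 & L7 -> H7]; rule 8 [U2 & L7 -> N5]; rule 12 [L7 -> E]. Adds H7, N5, E.
Round 2: rule 6 [N5 -> G]; rule 7 [H7 & L7 -> R]. Adds G, R.
Round 3: rule 2 [G & V -> D]. Adds D.
Round 4: rule 3 [D -> P]. Adds P.
Round 5: rule 4 [P & G -> W8]; rule 5 [P -> T2]. Adds W8, T2.
Closure: {D, E, F9, G, H7, L7, M1, N5, P, R, T2, U2, V, W8} — 14 facts.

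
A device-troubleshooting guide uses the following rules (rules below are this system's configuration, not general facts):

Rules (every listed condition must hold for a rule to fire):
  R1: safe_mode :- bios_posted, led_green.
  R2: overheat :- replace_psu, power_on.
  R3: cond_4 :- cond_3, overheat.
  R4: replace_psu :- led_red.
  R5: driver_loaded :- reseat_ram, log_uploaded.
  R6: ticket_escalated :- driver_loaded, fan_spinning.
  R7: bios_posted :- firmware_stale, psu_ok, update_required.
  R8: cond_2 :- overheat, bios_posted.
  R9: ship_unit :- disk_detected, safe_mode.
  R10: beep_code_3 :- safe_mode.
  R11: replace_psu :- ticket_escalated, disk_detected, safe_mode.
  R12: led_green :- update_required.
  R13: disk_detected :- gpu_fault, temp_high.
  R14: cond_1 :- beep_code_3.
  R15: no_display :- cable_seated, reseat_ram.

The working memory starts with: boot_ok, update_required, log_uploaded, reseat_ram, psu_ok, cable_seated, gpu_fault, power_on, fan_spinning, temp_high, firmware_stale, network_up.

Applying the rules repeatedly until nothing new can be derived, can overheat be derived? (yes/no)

Round 1 — R5, R7, R12, R13, R15, derive driver_loaded, bios_posted, led_green, disk_detected, no_display.
Round 2 — R1, R6, derive safe_mode, ticket_escalated.
Round 3 — R9, R10, R11, derive ship_unit, beep_code_3, replace_psu.
Round 4 — R2, R14, derive overheat, cond_1.
Round 5 — R8, derive cond_2.
overheat appears in round 4, so it is derivable.

yes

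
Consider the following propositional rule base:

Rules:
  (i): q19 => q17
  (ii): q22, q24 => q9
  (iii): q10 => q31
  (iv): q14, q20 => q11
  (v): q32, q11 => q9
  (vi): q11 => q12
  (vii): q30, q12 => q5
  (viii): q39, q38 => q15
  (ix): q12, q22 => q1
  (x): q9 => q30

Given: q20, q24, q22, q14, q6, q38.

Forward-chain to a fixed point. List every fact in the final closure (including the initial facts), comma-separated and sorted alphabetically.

[1] (ii) [q22, q24 => q9]; (iv) [q14, q20 => q11]. ⇒ new: q9, q11.
[2] (vi) [q11 => q12]; (x) [q9 => q30]. ⇒ new: q12, q30.
[3] (vii) [q30, q12 => q5]; (ix) [q12, q22 => q1]. ⇒ new: q5, q1.

q1, q11, q12, q14, q20, q22, q24, q30, q38, q5, q6, q9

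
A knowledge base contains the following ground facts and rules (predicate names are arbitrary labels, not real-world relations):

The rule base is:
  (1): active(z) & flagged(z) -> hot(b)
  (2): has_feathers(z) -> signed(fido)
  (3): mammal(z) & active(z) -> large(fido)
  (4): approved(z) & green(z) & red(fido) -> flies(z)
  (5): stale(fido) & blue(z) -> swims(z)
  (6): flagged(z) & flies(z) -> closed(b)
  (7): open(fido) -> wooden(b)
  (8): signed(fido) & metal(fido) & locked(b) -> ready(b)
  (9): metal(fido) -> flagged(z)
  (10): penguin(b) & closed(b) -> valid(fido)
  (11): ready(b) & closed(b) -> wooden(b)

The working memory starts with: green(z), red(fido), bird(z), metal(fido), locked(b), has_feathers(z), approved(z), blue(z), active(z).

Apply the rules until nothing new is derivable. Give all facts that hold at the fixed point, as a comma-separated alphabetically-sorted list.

active(z), approved(z), bird(z), blue(z), closed(b), flagged(z), flies(z), green(z), has_feathers(z), hot(b), locked(b), metal(fido), ready(b), red(fido), signed(fido), wooden(b)

Round 1 fires (2), (4), (9), giving signed(fido), flies(z), flagged(z).
Round 2 fires (1), (6), (8), giving hot(b), closed(b), ready(b).
Round 3 fires (11), giving wooden(b).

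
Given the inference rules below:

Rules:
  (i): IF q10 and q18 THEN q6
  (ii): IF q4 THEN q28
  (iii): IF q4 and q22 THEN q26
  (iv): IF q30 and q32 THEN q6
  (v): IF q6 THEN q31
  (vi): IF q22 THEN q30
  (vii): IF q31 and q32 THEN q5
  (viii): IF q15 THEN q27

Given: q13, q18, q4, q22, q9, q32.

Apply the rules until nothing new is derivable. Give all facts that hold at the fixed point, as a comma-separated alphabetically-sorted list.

[1] (ii) [IF q4 THEN q28]; (iii) [IF q4 and q22 THEN q26]; (vi) [IF q22 THEN q30]. ⇒ new: q28, q26, q30.
[2] (iv) [IF q30 and q32 THEN q6]. ⇒ new: q6.
[3] (v) [IF q6 THEN q31]. ⇒ new: q31.
[4] (vii) [IF q31 and q32 THEN q5]. ⇒ new: q5.

q13, q18, q22, q26, q28, q30, q31, q32, q4, q5, q6, q9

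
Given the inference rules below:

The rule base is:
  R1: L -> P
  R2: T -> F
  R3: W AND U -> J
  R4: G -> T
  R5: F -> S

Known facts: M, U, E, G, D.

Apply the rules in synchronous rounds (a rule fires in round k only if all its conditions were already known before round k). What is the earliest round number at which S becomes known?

Round 1 — R4, derive T.
Round 2 — R2, derive F.
Round 3 — R5, derive S.
S first appears in round 3.

3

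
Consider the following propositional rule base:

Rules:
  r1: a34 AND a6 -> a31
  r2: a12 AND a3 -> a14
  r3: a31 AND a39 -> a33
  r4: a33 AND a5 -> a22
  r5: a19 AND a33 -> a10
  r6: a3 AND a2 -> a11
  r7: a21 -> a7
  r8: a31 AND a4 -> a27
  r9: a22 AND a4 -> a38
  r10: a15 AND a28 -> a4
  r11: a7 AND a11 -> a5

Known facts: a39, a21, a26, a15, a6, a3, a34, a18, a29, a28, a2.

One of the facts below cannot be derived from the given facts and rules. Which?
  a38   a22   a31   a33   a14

a14

Round 1 — r1, r6, r7, r10, derive a31, a11, a7, a4.
Round 2 — r3, r8, r11, derive a33, a27, a5.
Round 3 — r4, derive a22.
Round 4 — r9, derive a38.
Derived: a22 (round 3), a33 (round 2), a38 (round 4), a31 (round 1). a14 never appears in any round.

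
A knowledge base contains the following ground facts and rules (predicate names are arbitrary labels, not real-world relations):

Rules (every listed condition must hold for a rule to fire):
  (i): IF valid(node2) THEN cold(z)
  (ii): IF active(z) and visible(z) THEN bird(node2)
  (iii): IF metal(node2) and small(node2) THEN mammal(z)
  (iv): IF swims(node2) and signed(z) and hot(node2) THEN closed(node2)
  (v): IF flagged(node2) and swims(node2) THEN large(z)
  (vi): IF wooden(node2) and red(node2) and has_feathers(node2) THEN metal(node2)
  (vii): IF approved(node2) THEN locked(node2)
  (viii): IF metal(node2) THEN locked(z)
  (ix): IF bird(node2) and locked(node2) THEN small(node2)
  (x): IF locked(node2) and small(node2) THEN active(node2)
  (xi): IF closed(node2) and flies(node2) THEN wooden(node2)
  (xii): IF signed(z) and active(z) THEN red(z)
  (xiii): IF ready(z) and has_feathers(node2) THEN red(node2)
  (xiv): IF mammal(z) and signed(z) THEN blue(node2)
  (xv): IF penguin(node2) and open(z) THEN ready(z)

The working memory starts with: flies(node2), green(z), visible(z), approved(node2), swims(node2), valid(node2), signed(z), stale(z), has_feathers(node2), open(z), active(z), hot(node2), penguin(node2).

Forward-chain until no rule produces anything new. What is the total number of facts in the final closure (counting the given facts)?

Round 1: (i) [IF valid(node2) THEN cold(z)]; (ii) [IF active(z) and visible(z) THEN bird(node2)]; (iv) [IF swims(node2) and signed(z) and hot(node2) THEN closed(node2)]; (vii) [IF approved(node2) THEN locked(node2)]; (xii) [IF signed(z) and active(z) THEN red(z)]; (xv) [IF penguin(node2) and open(z) THEN ready(z)]. Adds cold(z), bird(node2), closed(node2), locked(node2), red(z), ready(z).
Round 2: (ix) [IF bird(node2) and locked(node2) THEN small(node2)]; (xi) [IF closed(node2) and flies(node2) THEN wooden(node2)]; (xiii) [IF ready(z) and has_feathers(node2) THEN red(node2)]. Adds small(node2), wooden(node2), red(node2).
Round 3: (vi) [IF wooden(node2) and red(node2) and has_feathers(node2) THEN metal(node2)]; (x) [IF locked(node2) and small(node2) THEN active(node2)]. Adds metal(node2), active(node2).
Round 4: (iii) [IF metal(node2) and small(node2) THEN mammal(z)]; (viii) [IF metal(node2) THEN locked(z)]. Adds mammal(z), locked(z).
Round 5: (xiv) [IF mammal(z) and signed(z) THEN blue(node2)]. Adds blue(node2).
Closure: {active(node2), active(z), approved(node2), bird(node2), blue(node2), closed(node2), cold(z), flies(node2), green(z), has_feathers(node2), hot(node2), locked(node2), locked(z), mammal(z), metal(node2), open(z), penguin(node2), ready(z), red(node2), red(z), signed(z), small(node2), stale(z), swims(node2), valid(node2), visible(z), wooden(node2)} — 27 facts.

27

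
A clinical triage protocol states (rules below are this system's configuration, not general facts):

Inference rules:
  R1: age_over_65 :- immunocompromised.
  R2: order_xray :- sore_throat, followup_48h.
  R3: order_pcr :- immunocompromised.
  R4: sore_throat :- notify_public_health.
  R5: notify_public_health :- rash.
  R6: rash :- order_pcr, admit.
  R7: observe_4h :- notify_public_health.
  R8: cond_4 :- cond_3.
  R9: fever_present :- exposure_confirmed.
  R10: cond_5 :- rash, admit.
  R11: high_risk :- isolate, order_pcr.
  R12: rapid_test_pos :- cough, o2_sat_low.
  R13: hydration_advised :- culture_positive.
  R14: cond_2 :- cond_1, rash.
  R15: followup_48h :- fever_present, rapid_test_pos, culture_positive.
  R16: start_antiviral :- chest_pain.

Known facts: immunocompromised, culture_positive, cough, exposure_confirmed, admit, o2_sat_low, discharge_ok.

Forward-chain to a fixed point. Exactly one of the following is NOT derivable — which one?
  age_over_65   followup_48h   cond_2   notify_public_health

cond_2

Round 1 — R1, R3, R9, R12, R13, derive age_over_65, order_pcr, fever_present, rapid_test_pos, hydration_advised.
Round 2 — R6, R15, derive rash, followup_48h.
Round 3 — R5, R10, derive notify_public_health, cond_5.
Round 4 — R4, R7, derive sore_throat, observe_4h.
Round 5 — R2, derive order_xray.
Derived: notify_public_health (round 3), followup_48h (round 2), age_over_65 (round 1). cond_2 never appears in any round.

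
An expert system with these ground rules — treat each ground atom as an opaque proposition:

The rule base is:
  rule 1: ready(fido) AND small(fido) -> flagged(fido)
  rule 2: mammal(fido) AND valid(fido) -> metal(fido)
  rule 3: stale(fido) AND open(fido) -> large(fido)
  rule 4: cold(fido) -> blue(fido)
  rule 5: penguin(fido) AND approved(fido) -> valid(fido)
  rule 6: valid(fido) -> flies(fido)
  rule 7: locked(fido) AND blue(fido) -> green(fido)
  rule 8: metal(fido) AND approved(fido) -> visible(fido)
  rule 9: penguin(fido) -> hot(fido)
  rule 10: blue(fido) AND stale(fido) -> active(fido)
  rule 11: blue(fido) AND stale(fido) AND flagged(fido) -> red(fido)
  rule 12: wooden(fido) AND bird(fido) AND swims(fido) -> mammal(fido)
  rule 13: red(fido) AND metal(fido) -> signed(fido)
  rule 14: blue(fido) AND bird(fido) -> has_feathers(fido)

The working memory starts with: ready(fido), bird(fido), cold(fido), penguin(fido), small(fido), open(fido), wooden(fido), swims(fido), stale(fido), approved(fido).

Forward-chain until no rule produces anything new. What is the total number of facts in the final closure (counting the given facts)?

23

Round 1: rule 1 [ready(fido) AND small(fido) -> flagged(fido)]; rule 3 [stale(fido) AND open(fido) -> large(fido)]; rule 4 [cold(fido) -> blue(fido)]; rule 5 [penguin(fido) AND approved(fido) -> valid(fido)]; rule 9 [penguin(fido) -> hot(fido)]; rule 12 [wooden(fido) AND bird(fido) AND swims(fido) -> mammal(fido)]. Adds flagged(fido), large(fido), blue(fido), valid(fido), hot(fido), mammal(fido).
Round 2: rule 2 [mammal(fido) AND valid(fido) -> metal(fido)]; rule 6 [valid(fido) -> flies(fido)]; rule 10 [blue(fido) AND stale(fido) -> active(fido)]; rule 11 [blue(fido) AND stale(fido) AND flagged(fido) -> red(fido)]; rule 14 [blue(fido) AND bird(fido) -> has_feathers(fido)]. Adds metal(fido), flies(fido), active(fido), red(fido), has_feathers(fido).
Round 3: rule 8 [metal(fido) AND approved(fido) -> visible(fido)]; rule 13 [red(fido) AND metal(fido) -> signed(fido)]. Adds visible(fido), signed(fido).
Closure: {active(fido), approved(fido), bird(fido), blue(fido), cold(fido), flagged(fido), flies(fido), has_feathers(fido), hot(fido), large(fido), mammal(fido), metal(fido), open(fido), penguin(fido), ready(fido), red(fido), signed(fido), small(fido), stale(fido), swims(fido), valid(fido), visible(fido), wooden(fido)} — 23 facts.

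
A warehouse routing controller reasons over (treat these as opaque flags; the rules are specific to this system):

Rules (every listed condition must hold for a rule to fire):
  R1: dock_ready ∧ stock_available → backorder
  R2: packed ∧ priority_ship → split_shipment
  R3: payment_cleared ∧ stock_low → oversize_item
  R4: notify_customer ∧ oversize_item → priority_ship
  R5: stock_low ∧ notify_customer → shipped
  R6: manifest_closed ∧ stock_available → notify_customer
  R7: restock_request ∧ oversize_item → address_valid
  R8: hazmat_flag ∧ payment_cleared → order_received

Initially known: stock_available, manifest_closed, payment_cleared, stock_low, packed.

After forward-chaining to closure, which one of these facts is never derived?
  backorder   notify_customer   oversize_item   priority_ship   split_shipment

Round 1 — R3, R6, derive oversize_item, notify_customer.
Round 2 — R4, R5, derive priority_ship, shipped.
Round 3 — R2, derive split_shipment.
Derived: split_shipment (round 3), notify_customer (round 1), oversize_item (round 1), priority_ship (round 2). backorder never appears in any round.

backorder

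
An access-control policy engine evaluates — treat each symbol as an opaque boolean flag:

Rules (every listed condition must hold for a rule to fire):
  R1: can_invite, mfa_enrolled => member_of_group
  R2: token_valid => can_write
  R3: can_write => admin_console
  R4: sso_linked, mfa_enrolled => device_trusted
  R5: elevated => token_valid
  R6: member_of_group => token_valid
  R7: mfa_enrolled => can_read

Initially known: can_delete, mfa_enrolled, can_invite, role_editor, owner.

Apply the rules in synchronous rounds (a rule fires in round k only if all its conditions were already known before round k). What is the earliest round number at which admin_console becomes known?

4

[1] R1 [can_invite, mfa_enrolled => member_of_group]; R7 [mfa_enrolled => can_read]. ⇒ new: member_of_group, can_read.
[2] R6 [member_of_group => token_valid]. ⇒ new: token_valid.
[3] R2 [token_valid => can_write]. ⇒ new: can_write.
[4] R3 [can_write => admin_console]. ⇒ new: admin_console.
admin_console first appears in round 4.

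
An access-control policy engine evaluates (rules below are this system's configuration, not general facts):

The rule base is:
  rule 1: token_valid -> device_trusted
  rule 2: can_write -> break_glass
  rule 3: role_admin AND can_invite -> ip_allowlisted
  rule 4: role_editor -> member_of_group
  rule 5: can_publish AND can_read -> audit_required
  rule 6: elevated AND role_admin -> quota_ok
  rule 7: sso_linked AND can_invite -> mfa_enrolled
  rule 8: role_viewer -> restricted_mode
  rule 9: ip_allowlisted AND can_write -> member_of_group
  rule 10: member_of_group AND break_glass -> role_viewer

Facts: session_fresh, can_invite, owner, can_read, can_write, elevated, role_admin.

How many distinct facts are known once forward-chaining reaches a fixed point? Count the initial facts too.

13

Round 1: rule 2 [can_write -> break_glass]; rule 3 [role_admin AND can_invite -> ip_allowlisted]; rule 6 [elevated AND role_admin -> quota_ok]. Adds break_glass, ip_allowlisted, quota_ok.
Round 2: rule 9 [ip_allowlisted AND can_write -> member_of_group]. Adds member_of_group.
Round 3: rule 10 [member_of_group AND break_glass -> role_viewer]. Adds role_viewer.
Round 4: rule 8 [role_viewer -> restricted_mode]. Adds restricted_mode.
Closure: {break_glass, can_invite, can_read, can_write, elevated, ip_allowlisted, member_of_group, owner, quota_ok, restricted_mode, role_admin, role_viewer, session_fresh} — 13 facts.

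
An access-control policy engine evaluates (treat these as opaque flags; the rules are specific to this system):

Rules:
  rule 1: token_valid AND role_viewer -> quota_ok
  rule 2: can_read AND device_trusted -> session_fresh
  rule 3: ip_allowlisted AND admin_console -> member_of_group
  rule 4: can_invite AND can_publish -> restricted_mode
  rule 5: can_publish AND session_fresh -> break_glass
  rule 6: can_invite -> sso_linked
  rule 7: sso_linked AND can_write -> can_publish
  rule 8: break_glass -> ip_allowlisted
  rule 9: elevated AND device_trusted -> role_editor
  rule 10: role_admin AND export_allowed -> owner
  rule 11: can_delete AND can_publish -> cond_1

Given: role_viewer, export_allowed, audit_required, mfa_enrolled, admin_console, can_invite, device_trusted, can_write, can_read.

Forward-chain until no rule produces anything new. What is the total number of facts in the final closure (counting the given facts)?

16

Round 1 fires rule 2, rule 6, giving session_fresh, sso_linked.
Round 2 fires rule 7, giving can_publish.
Round 3 fires rule 4, rule 5, giving restricted_mode, break_glass.
Round 4 fires rule 8, giving ip_allowlisted.
Round 5 fires rule 3, giving member_of_group.
Closure: {admin_console, audit_required, break_glass, can_invite, can_publish, can_read, can_write, device_trusted, export_allowed, ip_allowlisted, member_of_group, mfa_enrolled, restricted_mode, role_viewer, session_fresh, sso_linked} — 16 facts.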